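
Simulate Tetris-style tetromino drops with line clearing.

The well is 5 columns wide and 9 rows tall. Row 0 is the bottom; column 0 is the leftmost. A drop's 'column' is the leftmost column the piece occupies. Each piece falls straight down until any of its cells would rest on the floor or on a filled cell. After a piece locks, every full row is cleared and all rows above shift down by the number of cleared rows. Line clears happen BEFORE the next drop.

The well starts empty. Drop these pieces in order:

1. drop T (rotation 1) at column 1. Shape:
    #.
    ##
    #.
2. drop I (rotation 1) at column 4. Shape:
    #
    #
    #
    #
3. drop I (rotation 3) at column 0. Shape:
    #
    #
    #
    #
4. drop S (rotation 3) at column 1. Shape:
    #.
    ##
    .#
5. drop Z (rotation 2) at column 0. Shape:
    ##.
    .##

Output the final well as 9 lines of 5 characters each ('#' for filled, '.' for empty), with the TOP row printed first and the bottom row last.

Drop 1: T rot1 at col 1 lands with bottom-row=0; cleared 0 line(s) (total 0); column heights now [0 3 2 0 0], max=3
Drop 2: I rot1 at col 4 lands with bottom-row=0; cleared 0 line(s) (total 0); column heights now [0 3 2 0 4], max=4
Drop 3: I rot3 at col 0 lands with bottom-row=0; cleared 0 line(s) (total 0); column heights now [4 3 2 0 4], max=4
Drop 4: S rot3 at col 1 lands with bottom-row=2; cleared 0 line(s) (total 0); column heights now [4 5 4 0 4], max=5
Drop 5: Z rot2 at col 0 lands with bottom-row=5; cleared 0 line(s) (total 0); column heights now [7 7 6 0 4], max=7

Answer: .....
.....
##...
.##..
.#...
###.#
###.#
###.#
##..#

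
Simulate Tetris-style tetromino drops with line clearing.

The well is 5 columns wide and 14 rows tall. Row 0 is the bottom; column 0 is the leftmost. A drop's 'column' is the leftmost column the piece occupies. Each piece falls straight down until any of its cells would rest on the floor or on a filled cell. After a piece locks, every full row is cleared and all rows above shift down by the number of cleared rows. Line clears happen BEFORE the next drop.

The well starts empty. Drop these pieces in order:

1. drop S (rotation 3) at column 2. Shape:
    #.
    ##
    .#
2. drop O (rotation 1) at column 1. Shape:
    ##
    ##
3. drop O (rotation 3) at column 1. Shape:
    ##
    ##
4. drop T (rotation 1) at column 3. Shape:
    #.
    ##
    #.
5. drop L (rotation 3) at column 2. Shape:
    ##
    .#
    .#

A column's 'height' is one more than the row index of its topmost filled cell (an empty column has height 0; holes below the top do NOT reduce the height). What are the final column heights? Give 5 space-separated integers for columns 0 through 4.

Answer: 0 7 8 8 4

Derivation:
Drop 1: S rot3 at col 2 lands with bottom-row=0; cleared 0 line(s) (total 0); column heights now [0 0 3 2 0], max=3
Drop 2: O rot1 at col 1 lands with bottom-row=3; cleared 0 line(s) (total 0); column heights now [0 5 5 2 0], max=5
Drop 3: O rot3 at col 1 lands with bottom-row=5; cleared 0 line(s) (total 0); column heights now [0 7 7 2 0], max=7
Drop 4: T rot1 at col 3 lands with bottom-row=2; cleared 0 line(s) (total 0); column heights now [0 7 7 5 4], max=7
Drop 5: L rot3 at col 2 lands with bottom-row=5; cleared 0 line(s) (total 0); column heights now [0 7 8 8 4], max=8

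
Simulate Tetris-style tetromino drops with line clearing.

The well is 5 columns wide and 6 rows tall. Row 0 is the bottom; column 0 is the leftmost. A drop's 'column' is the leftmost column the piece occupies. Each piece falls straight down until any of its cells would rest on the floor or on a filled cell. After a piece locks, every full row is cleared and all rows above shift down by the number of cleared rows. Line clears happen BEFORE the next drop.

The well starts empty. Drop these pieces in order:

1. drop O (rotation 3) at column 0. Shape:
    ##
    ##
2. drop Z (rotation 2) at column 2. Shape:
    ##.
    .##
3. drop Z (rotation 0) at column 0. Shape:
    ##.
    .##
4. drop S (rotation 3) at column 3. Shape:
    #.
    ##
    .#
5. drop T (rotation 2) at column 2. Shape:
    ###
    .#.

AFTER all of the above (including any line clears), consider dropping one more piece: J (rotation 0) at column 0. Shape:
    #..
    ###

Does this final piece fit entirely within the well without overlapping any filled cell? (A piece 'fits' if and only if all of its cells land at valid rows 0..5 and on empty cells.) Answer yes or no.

Answer: no

Derivation:
Drop 1: O rot3 at col 0 lands with bottom-row=0; cleared 0 line(s) (total 0); column heights now [2 2 0 0 0], max=2
Drop 2: Z rot2 at col 2 lands with bottom-row=0; cleared 0 line(s) (total 0); column heights now [2 2 2 2 1], max=2
Drop 3: Z rot0 at col 0 lands with bottom-row=2; cleared 0 line(s) (total 0); column heights now [4 4 3 2 1], max=4
Drop 4: S rot3 at col 3 lands with bottom-row=1; cleared 1 line(s) (total 1); column heights now [3 3 2 3 2], max=3
Drop 5: T rot2 at col 2 lands with bottom-row=3; cleared 0 line(s) (total 1); column heights now [3 3 5 5 5], max=5
Test piece J rot0 at col 0 (width 3): heights before test = [3 3 5 5 5]; fits = False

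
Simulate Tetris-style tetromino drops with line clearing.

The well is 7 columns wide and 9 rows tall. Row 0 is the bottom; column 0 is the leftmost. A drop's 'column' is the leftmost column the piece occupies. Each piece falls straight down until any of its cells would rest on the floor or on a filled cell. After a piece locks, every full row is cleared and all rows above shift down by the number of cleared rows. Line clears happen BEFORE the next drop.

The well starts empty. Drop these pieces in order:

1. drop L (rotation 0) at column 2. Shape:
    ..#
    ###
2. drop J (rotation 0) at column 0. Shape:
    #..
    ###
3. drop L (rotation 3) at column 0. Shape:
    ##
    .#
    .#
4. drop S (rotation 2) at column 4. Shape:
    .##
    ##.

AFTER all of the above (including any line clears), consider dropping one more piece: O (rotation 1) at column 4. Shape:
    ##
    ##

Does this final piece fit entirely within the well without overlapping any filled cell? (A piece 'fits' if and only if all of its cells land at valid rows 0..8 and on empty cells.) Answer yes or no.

Drop 1: L rot0 at col 2 lands with bottom-row=0; cleared 0 line(s) (total 0); column heights now [0 0 1 1 2 0 0], max=2
Drop 2: J rot0 at col 0 lands with bottom-row=1; cleared 0 line(s) (total 0); column heights now [3 2 2 1 2 0 0], max=3
Drop 3: L rot3 at col 0 lands with bottom-row=2; cleared 0 line(s) (total 0); column heights now [5 5 2 1 2 0 0], max=5
Drop 4: S rot2 at col 4 lands with bottom-row=2; cleared 0 line(s) (total 0); column heights now [5 5 2 1 3 4 4], max=5
Test piece O rot1 at col 4 (width 2): heights before test = [5 5 2 1 3 4 4]; fits = True

Answer: yes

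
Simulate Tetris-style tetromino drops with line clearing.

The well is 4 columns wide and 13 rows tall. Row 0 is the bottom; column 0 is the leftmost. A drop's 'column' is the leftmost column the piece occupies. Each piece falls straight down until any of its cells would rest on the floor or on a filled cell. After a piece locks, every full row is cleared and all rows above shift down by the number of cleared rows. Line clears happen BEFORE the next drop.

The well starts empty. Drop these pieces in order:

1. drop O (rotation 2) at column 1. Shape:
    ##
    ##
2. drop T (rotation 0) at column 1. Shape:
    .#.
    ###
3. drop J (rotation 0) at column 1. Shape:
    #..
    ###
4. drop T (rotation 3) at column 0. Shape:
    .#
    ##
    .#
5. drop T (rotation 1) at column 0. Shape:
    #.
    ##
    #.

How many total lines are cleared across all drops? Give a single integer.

Answer: 0

Derivation:
Drop 1: O rot2 at col 1 lands with bottom-row=0; cleared 0 line(s) (total 0); column heights now [0 2 2 0], max=2
Drop 2: T rot0 at col 1 lands with bottom-row=2; cleared 0 line(s) (total 0); column heights now [0 3 4 3], max=4
Drop 3: J rot0 at col 1 lands with bottom-row=4; cleared 0 line(s) (total 0); column heights now [0 6 5 5], max=6
Drop 4: T rot3 at col 0 lands with bottom-row=6; cleared 0 line(s) (total 0); column heights now [8 9 5 5], max=9
Drop 5: T rot1 at col 0 lands with bottom-row=8; cleared 0 line(s) (total 0); column heights now [11 10 5 5], max=11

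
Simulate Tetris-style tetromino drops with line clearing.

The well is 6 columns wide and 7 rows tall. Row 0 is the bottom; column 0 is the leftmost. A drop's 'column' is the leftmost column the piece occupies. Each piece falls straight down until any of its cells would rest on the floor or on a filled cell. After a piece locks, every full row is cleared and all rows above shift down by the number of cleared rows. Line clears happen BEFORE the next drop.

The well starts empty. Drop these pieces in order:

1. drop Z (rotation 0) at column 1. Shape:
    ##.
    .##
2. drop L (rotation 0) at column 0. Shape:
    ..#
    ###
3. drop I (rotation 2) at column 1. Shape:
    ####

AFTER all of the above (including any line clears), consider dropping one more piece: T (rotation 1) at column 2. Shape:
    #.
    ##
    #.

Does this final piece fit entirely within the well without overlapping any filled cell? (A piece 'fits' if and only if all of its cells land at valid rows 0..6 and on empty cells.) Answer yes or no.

Answer: no

Derivation:
Drop 1: Z rot0 at col 1 lands with bottom-row=0; cleared 0 line(s) (total 0); column heights now [0 2 2 1 0 0], max=2
Drop 2: L rot0 at col 0 lands with bottom-row=2; cleared 0 line(s) (total 0); column heights now [3 3 4 1 0 0], max=4
Drop 3: I rot2 at col 1 lands with bottom-row=4; cleared 0 line(s) (total 0); column heights now [3 5 5 5 5 0], max=5
Test piece T rot1 at col 2 (width 2): heights before test = [3 5 5 5 5 0]; fits = False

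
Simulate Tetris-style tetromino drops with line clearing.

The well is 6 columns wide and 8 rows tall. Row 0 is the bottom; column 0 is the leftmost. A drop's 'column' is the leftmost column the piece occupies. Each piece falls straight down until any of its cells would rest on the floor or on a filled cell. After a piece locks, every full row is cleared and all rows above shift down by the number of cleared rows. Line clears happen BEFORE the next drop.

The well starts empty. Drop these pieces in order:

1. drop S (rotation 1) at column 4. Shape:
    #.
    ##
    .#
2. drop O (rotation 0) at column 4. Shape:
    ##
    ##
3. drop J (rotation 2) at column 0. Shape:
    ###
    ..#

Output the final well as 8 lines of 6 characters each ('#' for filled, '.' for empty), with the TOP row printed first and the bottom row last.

Answer: ......
......
......
....##
....##
....#.
###.##
..#..#

Derivation:
Drop 1: S rot1 at col 4 lands with bottom-row=0; cleared 0 line(s) (total 0); column heights now [0 0 0 0 3 2], max=3
Drop 2: O rot0 at col 4 lands with bottom-row=3; cleared 0 line(s) (total 0); column heights now [0 0 0 0 5 5], max=5
Drop 3: J rot2 at col 0 lands with bottom-row=0; cleared 0 line(s) (total 0); column heights now [2 2 2 0 5 5], max=5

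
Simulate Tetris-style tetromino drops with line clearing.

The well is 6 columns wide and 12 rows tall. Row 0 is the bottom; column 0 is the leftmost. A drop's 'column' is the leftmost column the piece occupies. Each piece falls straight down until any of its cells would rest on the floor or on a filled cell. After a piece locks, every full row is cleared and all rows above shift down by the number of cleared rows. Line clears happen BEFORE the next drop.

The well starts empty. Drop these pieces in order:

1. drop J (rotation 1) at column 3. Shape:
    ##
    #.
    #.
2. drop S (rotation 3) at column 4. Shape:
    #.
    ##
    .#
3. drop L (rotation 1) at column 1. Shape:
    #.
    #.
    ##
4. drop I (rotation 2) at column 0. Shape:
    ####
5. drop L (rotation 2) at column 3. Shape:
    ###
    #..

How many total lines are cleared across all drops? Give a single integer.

Answer: 1

Derivation:
Drop 1: J rot1 at col 3 lands with bottom-row=0; cleared 0 line(s) (total 0); column heights now [0 0 0 3 3 0], max=3
Drop 2: S rot3 at col 4 lands with bottom-row=2; cleared 0 line(s) (total 0); column heights now [0 0 0 3 5 4], max=5
Drop 3: L rot1 at col 1 lands with bottom-row=0; cleared 0 line(s) (total 0); column heights now [0 3 1 3 5 4], max=5
Drop 4: I rot2 at col 0 lands with bottom-row=3; cleared 1 line(s) (total 1); column heights now [0 3 1 3 4 3], max=4
Drop 5: L rot2 at col 3 lands with bottom-row=3; cleared 0 line(s) (total 1); column heights now [0 3 1 5 5 5], max=5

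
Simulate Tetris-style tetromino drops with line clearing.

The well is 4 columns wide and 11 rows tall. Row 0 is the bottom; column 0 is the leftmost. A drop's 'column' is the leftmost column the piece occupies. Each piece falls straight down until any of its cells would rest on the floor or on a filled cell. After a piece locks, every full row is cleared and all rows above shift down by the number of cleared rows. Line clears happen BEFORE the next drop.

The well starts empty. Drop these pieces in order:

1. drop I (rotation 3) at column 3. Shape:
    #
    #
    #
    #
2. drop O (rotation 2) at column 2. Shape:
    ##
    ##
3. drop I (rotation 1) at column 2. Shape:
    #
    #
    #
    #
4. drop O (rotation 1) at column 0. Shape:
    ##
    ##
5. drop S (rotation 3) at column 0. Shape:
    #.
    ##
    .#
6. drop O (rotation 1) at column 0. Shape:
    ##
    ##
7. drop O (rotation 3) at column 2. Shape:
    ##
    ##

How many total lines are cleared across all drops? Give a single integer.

Drop 1: I rot3 at col 3 lands with bottom-row=0; cleared 0 line(s) (total 0); column heights now [0 0 0 4], max=4
Drop 2: O rot2 at col 2 lands with bottom-row=4; cleared 0 line(s) (total 0); column heights now [0 0 6 6], max=6
Drop 3: I rot1 at col 2 lands with bottom-row=6; cleared 0 line(s) (total 0); column heights now [0 0 10 6], max=10
Drop 4: O rot1 at col 0 lands with bottom-row=0; cleared 0 line(s) (total 0); column heights now [2 2 10 6], max=10
Drop 5: S rot3 at col 0 lands with bottom-row=2; cleared 0 line(s) (total 0); column heights now [5 4 10 6], max=10
Drop 6: O rot1 at col 0 lands with bottom-row=5; cleared 1 line(s) (total 1); column heights now [6 6 9 5], max=9
Drop 7: O rot3 at col 2 lands with bottom-row=9; cleared 0 line(s) (total 1); column heights now [6 6 11 11], max=11

Answer: 1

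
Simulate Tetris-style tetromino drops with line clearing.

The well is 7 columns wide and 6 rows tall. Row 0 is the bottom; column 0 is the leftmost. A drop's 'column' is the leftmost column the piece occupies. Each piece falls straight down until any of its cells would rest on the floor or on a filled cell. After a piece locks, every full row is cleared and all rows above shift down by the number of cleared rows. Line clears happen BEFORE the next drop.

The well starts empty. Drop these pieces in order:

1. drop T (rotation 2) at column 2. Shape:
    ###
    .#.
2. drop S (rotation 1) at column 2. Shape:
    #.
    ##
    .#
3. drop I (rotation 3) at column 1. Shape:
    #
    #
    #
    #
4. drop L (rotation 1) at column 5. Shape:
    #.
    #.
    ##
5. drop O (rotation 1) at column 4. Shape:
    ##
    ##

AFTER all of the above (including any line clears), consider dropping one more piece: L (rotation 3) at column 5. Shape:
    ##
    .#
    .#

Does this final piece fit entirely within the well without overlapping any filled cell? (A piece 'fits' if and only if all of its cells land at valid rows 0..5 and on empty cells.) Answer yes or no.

Answer: yes

Derivation:
Drop 1: T rot2 at col 2 lands with bottom-row=0; cleared 0 line(s) (total 0); column heights now [0 0 2 2 2 0 0], max=2
Drop 2: S rot1 at col 2 lands with bottom-row=2; cleared 0 line(s) (total 0); column heights now [0 0 5 4 2 0 0], max=5
Drop 3: I rot3 at col 1 lands with bottom-row=0; cleared 0 line(s) (total 0); column heights now [0 4 5 4 2 0 0], max=5
Drop 4: L rot1 at col 5 lands with bottom-row=0; cleared 0 line(s) (total 0); column heights now [0 4 5 4 2 3 1], max=5
Drop 5: O rot1 at col 4 lands with bottom-row=3; cleared 0 line(s) (total 0); column heights now [0 4 5 4 5 5 1], max=5
Test piece L rot3 at col 5 (width 2): heights before test = [0 4 5 4 5 5 1]; fits = True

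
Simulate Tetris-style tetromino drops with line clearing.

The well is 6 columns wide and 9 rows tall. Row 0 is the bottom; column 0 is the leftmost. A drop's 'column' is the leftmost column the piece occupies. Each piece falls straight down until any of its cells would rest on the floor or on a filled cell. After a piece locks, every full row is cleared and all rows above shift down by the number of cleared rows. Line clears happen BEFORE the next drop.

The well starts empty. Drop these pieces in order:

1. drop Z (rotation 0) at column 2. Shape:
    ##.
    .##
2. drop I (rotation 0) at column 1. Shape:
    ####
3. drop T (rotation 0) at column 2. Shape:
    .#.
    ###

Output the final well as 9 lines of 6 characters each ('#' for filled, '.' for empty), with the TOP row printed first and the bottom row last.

Answer: ......
......
......
......
...#..
..###.
.####.
..##..
...##.

Derivation:
Drop 1: Z rot0 at col 2 lands with bottom-row=0; cleared 0 line(s) (total 0); column heights now [0 0 2 2 1 0], max=2
Drop 2: I rot0 at col 1 lands with bottom-row=2; cleared 0 line(s) (total 0); column heights now [0 3 3 3 3 0], max=3
Drop 3: T rot0 at col 2 lands with bottom-row=3; cleared 0 line(s) (total 0); column heights now [0 3 4 5 4 0], max=5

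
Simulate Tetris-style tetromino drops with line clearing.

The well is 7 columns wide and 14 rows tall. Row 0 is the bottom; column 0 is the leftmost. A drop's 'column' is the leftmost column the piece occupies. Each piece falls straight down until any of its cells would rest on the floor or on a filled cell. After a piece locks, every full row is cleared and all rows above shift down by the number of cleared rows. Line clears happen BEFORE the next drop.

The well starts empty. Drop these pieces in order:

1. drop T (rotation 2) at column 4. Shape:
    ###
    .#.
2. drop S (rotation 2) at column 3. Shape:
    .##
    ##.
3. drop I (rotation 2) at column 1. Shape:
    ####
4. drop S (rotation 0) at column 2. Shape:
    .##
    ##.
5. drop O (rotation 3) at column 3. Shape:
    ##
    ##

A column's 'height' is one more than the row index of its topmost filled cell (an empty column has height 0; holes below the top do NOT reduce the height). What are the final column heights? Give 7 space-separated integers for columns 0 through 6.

Drop 1: T rot2 at col 4 lands with bottom-row=0; cleared 0 line(s) (total 0); column heights now [0 0 0 0 2 2 2], max=2
Drop 2: S rot2 at col 3 lands with bottom-row=2; cleared 0 line(s) (total 0); column heights now [0 0 0 3 4 4 2], max=4
Drop 3: I rot2 at col 1 lands with bottom-row=4; cleared 0 line(s) (total 0); column heights now [0 5 5 5 5 4 2], max=5
Drop 4: S rot0 at col 2 lands with bottom-row=5; cleared 0 line(s) (total 0); column heights now [0 5 6 7 7 4 2], max=7
Drop 5: O rot3 at col 3 lands with bottom-row=7; cleared 0 line(s) (total 0); column heights now [0 5 6 9 9 4 2], max=9

Answer: 0 5 6 9 9 4 2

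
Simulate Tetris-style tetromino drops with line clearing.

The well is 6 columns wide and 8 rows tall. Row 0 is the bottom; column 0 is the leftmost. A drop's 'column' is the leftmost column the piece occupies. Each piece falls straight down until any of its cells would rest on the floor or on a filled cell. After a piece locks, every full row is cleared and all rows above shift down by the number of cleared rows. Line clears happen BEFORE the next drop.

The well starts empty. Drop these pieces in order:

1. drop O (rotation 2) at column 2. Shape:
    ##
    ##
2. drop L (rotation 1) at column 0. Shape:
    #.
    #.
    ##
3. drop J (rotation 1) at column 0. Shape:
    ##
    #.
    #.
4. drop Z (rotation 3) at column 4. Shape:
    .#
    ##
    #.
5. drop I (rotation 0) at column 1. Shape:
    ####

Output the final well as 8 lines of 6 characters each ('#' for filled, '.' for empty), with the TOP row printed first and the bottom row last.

Answer: ......
.####.
##....
#.....
#.....
#....#
#.####
#####.

Derivation:
Drop 1: O rot2 at col 2 lands with bottom-row=0; cleared 0 line(s) (total 0); column heights now [0 0 2 2 0 0], max=2
Drop 2: L rot1 at col 0 lands with bottom-row=0; cleared 0 line(s) (total 0); column heights now [3 1 2 2 0 0], max=3
Drop 3: J rot1 at col 0 lands with bottom-row=3; cleared 0 line(s) (total 0); column heights now [6 6 2 2 0 0], max=6
Drop 4: Z rot3 at col 4 lands with bottom-row=0; cleared 0 line(s) (total 0); column heights now [6 6 2 2 2 3], max=6
Drop 5: I rot0 at col 1 lands with bottom-row=6; cleared 0 line(s) (total 0); column heights now [6 7 7 7 7 3], max=7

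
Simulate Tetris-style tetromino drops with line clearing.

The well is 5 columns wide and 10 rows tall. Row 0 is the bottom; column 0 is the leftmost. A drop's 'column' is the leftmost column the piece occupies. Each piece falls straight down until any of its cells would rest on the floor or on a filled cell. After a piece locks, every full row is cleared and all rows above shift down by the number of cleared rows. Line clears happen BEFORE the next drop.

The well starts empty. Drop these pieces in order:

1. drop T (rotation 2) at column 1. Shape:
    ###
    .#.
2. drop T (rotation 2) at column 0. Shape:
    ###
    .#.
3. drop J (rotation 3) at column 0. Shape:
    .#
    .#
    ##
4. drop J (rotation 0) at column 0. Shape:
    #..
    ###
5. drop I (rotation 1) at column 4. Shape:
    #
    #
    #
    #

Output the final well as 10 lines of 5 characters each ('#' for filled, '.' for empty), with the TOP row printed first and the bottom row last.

Answer: .....
#....
###..
.#...
.#...
##...
###.#
.#..#
.####
..#.#

Derivation:
Drop 1: T rot2 at col 1 lands with bottom-row=0; cleared 0 line(s) (total 0); column heights now [0 2 2 2 0], max=2
Drop 2: T rot2 at col 0 lands with bottom-row=2; cleared 0 line(s) (total 0); column heights now [4 4 4 2 0], max=4
Drop 3: J rot3 at col 0 lands with bottom-row=4; cleared 0 line(s) (total 0); column heights now [5 7 4 2 0], max=7
Drop 4: J rot0 at col 0 lands with bottom-row=7; cleared 0 line(s) (total 0); column heights now [9 8 8 2 0], max=9
Drop 5: I rot1 at col 4 lands with bottom-row=0; cleared 0 line(s) (total 0); column heights now [9 8 8 2 4], max=9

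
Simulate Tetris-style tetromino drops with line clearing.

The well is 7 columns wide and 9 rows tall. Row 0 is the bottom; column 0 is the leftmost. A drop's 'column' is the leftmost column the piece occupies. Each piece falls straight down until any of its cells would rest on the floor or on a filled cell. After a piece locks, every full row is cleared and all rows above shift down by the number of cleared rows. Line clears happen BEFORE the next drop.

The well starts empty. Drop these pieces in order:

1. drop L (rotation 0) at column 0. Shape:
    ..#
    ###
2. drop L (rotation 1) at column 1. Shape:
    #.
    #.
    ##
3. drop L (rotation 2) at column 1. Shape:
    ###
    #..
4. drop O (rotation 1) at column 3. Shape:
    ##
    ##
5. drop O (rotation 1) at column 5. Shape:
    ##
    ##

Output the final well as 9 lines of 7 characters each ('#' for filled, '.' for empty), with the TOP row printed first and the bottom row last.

Answer: ...##..
...##..
.###...
.#.....
.#.....
.#.....
.##....
..#..##
###..##

Derivation:
Drop 1: L rot0 at col 0 lands with bottom-row=0; cleared 0 line(s) (total 0); column heights now [1 1 2 0 0 0 0], max=2
Drop 2: L rot1 at col 1 lands with bottom-row=2; cleared 0 line(s) (total 0); column heights now [1 5 3 0 0 0 0], max=5
Drop 3: L rot2 at col 1 lands with bottom-row=5; cleared 0 line(s) (total 0); column heights now [1 7 7 7 0 0 0], max=7
Drop 4: O rot1 at col 3 lands with bottom-row=7; cleared 0 line(s) (total 0); column heights now [1 7 7 9 9 0 0], max=9
Drop 5: O rot1 at col 5 lands with bottom-row=0; cleared 0 line(s) (total 0); column heights now [1 7 7 9 9 2 2], max=9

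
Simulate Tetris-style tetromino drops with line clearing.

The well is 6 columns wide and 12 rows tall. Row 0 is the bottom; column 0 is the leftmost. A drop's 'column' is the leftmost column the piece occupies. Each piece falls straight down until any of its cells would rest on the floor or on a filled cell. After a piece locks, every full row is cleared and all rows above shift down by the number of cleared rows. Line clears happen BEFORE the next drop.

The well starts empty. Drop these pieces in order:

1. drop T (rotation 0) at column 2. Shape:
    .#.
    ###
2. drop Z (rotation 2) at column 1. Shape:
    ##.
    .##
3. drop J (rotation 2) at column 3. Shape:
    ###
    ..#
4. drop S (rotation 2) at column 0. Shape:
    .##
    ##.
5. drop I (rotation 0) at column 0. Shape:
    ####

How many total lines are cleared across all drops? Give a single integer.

Answer: 0

Derivation:
Drop 1: T rot0 at col 2 lands with bottom-row=0; cleared 0 line(s) (total 0); column heights now [0 0 1 2 1 0], max=2
Drop 2: Z rot2 at col 1 lands with bottom-row=2; cleared 0 line(s) (total 0); column heights now [0 4 4 3 1 0], max=4
Drop 3: J rot2 at col 3 lands with bottom-row=2; cleared 0 line(s) (total 0); column heights now [0 4 4 4 4 4], max=4
Drop 4: S rot2 at col 0 lands with bottom-row=4; cleared 0 line(s) (total 0); column heights now [5 6 6 4 4 4], max=6
Drop 5: I rot0 at col 0 lands with bottom-row=6; cleared 0 line(s) (total 0); column heights now [7 7 7 7 4 4], max=7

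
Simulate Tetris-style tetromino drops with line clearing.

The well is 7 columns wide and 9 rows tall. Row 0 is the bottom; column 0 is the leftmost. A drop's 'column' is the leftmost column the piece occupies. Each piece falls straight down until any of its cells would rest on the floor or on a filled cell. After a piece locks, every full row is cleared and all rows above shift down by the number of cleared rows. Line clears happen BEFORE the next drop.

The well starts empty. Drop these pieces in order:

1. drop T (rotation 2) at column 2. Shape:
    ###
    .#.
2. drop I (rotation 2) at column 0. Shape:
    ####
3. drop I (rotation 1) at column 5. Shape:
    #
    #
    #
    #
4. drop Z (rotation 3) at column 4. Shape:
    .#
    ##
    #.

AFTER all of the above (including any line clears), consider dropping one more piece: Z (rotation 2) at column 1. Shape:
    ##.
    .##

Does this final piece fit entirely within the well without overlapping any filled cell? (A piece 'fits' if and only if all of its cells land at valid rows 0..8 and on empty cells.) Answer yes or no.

Drop 1: T rot2 at col 2 lands with bottom-row=0; cleared 0 line(s) (total 0); column heights now [0 0 2 2 2 0 0], max=2
Drop 2: I rot2 at col 0 lands with bottom-row=2; cleared 0 line(s) (total 0); column heights now [3 3 3 3 2 0 0], max=3
Drop 3: I rot1 at col 5 lands with bottom-row=0; cleared 0 line(s) (total 0); column heights now [3 3 3 3 2 4 0], max=4
Drop 4: Z rot3 at col 4 lands with bottom-row=3; cleared 0 line(s) (total 0); column heights now [3 3 3 3 5 6 0], max=6
Test piece Z rot2 at col 1 (width 3): heights before test = [3 3 3 3 5 6 0]; fits = True

Answer: yes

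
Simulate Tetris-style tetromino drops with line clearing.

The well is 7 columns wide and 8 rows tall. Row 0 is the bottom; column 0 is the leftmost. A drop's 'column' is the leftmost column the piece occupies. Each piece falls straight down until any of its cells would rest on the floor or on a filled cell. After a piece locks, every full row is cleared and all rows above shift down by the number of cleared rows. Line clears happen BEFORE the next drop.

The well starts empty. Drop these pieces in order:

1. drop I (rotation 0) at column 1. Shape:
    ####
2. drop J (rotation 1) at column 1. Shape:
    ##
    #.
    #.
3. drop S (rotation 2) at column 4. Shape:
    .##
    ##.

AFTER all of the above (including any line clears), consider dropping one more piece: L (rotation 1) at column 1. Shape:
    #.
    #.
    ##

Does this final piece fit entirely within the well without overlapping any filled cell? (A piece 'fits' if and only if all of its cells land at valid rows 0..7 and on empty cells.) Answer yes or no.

Drop 1: I rot0 at col 1 lands with bottom-row=0; cleared 0 line(s) (total 0); column heights now [0 1 1 1 1 0 0], max=1
Drop 2: J rot1 at col 1 lands with bottom-row=1; cleared 0 line(s) (total 0); column heights now [0 4 4 1 1 0 0], max=4
Drop 3: S rot2 at col 4 lands with bottom-row=1; cleared 0 line(s) (total 0); column heights now [0 4 4 1 2 3 3], max=4
Test piece L rot1 at col 1 (width 2): heights before test = [0 4 4 1 2 3 3]; fits = True

Answer: yes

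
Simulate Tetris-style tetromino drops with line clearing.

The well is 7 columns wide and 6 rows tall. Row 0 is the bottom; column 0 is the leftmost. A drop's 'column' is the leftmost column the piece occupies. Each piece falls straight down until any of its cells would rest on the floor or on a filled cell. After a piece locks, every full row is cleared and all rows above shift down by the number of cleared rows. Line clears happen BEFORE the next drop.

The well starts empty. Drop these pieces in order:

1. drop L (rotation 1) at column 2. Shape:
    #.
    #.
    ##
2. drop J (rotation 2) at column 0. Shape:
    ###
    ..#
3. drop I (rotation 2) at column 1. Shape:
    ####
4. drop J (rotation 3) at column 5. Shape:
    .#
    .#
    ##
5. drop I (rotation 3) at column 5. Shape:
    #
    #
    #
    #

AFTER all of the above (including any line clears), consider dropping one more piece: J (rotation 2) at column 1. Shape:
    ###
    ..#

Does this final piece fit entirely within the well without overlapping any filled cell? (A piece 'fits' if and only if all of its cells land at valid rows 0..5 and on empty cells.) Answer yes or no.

Answer: no

Derivation:
Drop 1: L rot1 at col 2 lands with bottom-row=0; cleared 0 line(s) (total 0); column heights now [0 0 3 1 0 0 0], max=3
Drop 2: J rot2 at col 0 lands with bottom-row=3; cleared 0 line(s) (total 0); column heights now [5 5 5 1 0 0 0], max=5
Drop 3: I rot2 at col 1 lands with bottom-row=5; cleared 0 line(s) (total 0); column heights now [5 6 6 6 6 0 0], max=6
Drop 4: J rot3 at col 5 lands with bottom-row=0; cleared 0 line(s) (total 0); column heights now [5 6 6 6 6 1 3], max=6
Drop 5: I rot3 at col 5 lands with bottom-row=1; cleared 0 line(s) (total 0); column heights now [5 6 6 6 6 5 3], max=6
Test piece J rot2 at col 1 (width 3): heights before test = [5 6 6 6 6 5 3]; fits = False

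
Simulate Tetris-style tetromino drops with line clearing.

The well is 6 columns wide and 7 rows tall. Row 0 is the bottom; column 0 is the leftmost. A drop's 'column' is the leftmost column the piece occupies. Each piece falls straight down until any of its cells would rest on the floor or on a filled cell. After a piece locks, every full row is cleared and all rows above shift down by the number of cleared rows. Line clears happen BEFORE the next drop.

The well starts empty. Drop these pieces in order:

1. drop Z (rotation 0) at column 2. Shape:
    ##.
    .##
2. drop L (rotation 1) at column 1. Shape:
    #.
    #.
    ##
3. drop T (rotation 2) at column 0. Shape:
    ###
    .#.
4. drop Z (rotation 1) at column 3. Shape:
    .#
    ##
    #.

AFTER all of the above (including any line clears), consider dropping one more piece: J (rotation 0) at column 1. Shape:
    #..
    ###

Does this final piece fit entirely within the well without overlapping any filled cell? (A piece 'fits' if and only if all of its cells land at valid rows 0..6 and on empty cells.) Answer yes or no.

Answer: no

Derivation:
Drop 1: Z rot0 at col 2 lands with bottom-row=0; cleared 0 line(s) (total 0); column heights now [0 0 2 2 1 0], max=2
Drop 2: L rot1 at col 1 lands with bottom-row=2; cleared 0 line(s) (total 0); column heights now [0 5 3 2 1 0], max=5
Drop 3: T rot2 at col 0 lands with bottom-row=5; cleared 0 line(s) (total 0); column heights now [7 7 7 2 1 0], max=7
Drop 4: Z rot1 at col 3 lands with bottom-row=2; cleared 0 line(s) (total 0); column heights now [7 7 7 4 5 0], max=7
Test piece J rot0 at col 1 (width 3): heights before test = [7 7 7 4 5 0]; fits = False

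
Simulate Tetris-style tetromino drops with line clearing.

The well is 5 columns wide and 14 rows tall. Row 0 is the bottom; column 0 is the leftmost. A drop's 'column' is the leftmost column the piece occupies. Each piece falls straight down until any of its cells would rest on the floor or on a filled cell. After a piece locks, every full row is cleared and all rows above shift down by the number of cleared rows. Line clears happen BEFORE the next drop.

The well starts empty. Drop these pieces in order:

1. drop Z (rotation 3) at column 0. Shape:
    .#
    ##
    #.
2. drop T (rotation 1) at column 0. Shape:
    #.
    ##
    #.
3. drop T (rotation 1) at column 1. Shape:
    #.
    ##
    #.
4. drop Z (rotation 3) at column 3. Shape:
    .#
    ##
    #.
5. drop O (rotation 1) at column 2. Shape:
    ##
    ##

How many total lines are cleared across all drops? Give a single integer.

Answer: 0

Derivation:
Drop 1: Z rot3 at col 0 lands with bottom-row=0; cleared 0 line(s) (total 0); column heights now [2 3 0 0 0], max=3
Drop 2: T rot1 at col 0 lands with bottom-row=2; cleared 0 line(s) (total 0); column heights now [5 4 0 0 0], max=5
Drop 3: T rot1 at col 1 lands with bottom-row=4; cleared 0 line(s) (total 0); column heights now [5 7 6 0 0], max=7
Drop 4: Z rot3 at col 3 lands with bottom-row=0; cleared 0 line(s) (total 0); column heights now [5 7 6 2 3], max=7
Drop 5: O rot1 at col 2 lands with bottom-row=6; cleared 0 line(s) (total 0); column heights now [5 7 8 8 3], max=8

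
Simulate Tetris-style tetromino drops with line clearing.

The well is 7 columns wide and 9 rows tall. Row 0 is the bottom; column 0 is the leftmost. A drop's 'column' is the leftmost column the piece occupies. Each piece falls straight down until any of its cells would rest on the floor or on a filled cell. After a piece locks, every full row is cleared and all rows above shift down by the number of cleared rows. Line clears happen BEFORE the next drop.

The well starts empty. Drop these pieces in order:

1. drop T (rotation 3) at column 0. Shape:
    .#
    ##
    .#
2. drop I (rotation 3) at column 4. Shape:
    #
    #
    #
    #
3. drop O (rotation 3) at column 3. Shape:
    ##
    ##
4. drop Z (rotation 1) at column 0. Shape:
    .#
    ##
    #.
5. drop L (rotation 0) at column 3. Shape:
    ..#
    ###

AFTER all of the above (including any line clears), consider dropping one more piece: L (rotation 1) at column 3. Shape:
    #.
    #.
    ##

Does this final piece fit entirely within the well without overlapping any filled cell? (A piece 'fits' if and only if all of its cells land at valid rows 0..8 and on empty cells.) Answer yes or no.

Drop 1: T rot3 at col 0 lands with bottom-row=0; cleared 0 line(s) (total 0); column heights now [2 3 0 0 0 0 0], max=3
Drop 2: I rot3 at col 4 lands with bottom-row=0; cleared 0 line(s) (total 0); column heights now [2 3 0 0 4 0 0], max=4
Drop 3: O rot3 at col 3 lands with bottom-row=4; cleared 0 line(s) (total 0); column heights now [2 3 0 6 6 0 0], max=6
Drop 4: Z rot1 at col 0 lands with bottom-row=2; cleared 0 line(s) (total 0); column heights now [4 5 0 6 6 0 0], max=6
Drop 5: L rot0 at col 3 lands with bottom-row=6; cleared 0 line(s) (total 0); column heights now [4 5 0 7 7 8 0], max=8
Test piece L rot1 at col 3 (width 2): heights before test = [4 5 0 7 7 8 0]; fits = False

Answer: no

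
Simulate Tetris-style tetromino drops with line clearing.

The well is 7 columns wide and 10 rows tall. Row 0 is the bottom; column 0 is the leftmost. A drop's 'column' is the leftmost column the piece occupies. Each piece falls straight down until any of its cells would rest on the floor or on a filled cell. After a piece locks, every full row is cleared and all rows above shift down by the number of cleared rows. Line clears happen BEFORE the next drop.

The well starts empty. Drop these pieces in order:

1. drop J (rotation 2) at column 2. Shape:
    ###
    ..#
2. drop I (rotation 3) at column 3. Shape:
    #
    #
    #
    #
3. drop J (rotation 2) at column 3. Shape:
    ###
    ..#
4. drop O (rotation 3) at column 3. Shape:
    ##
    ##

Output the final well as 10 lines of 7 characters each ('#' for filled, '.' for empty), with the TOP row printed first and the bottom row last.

Drop 1: J rot2 at col 2 lands with bottom-row=0; cleared 0 line(s) (total 0); column heights now [0 0 2 2 2 0 0], max=2
Drop 2: I rot3 at col 3 lands with bottom-row=2; cleared 0 line(s) (total 0); column heights now [0 0 2 6 2 0 0], max=6
Drop 3: J rot2 at col 3 lands with bottom-row=5; cleared 0 line(s) (total 0); column heights now [0 0 2 7 7 7 0], max=7
Drop 4: O rot3 at col 3 lands with bottom-row=7; cleared 0 line(s) (total 0); column heights now [0 0 2 9 9 7 0], max=9

Answer: .......
...##..
...##..
...###.
...#.#.
...#...
...#...
...#...
..###..
....#..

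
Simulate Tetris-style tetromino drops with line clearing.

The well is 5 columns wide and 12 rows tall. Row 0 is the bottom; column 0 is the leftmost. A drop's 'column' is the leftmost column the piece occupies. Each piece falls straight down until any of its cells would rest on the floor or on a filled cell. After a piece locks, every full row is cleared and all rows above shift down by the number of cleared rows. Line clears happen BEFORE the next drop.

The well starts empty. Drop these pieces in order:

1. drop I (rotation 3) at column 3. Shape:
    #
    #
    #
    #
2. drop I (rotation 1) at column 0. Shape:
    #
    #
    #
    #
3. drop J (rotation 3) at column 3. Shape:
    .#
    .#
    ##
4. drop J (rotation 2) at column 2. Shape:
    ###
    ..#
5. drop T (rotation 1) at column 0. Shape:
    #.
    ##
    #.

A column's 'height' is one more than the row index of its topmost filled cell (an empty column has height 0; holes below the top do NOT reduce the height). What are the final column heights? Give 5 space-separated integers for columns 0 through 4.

Drop 1: I rot3 at col 3 lands with bottom-row=0; cleared 0 line(s) (total 0); column heights now [0 0 0 4 0], max=4
Drop 2: I rot1 at col 0 lands with bottom-row=0; cleared 0 line(s) (total 0); column heights now [4 0 0 4 0], max=4
Drop 3: J rot3 at col 3 lands with bottom-row=4; cleared 0 line(s) (total 0); column heights now [4 0 0 5 7], max=7
Drop 4: J rot2 at col 2 lands with bottom-row=7; cleared 0 line(s) (total 0); column heights now [4 0 9 9 9], max=9
Drop 5: T rot1 at col 0 lands with bottom-row=4; cleared 0 line(s) (total 0); column heights now [7 6 9 9 9], max=9

Answer: 7 6 9 9 9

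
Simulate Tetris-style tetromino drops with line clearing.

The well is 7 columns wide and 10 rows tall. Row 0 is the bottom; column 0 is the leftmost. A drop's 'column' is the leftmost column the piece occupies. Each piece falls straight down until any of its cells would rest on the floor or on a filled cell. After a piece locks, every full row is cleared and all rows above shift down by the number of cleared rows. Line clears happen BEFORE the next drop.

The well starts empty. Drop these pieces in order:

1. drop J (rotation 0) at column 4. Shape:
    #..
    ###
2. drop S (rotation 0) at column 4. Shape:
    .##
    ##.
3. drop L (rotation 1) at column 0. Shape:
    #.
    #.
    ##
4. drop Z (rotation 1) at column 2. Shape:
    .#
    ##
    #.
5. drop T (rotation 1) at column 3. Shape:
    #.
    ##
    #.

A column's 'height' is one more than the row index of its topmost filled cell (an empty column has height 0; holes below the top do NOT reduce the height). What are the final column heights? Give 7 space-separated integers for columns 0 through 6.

Answer: 3 1 2 6 5 4 4

Derivation:
Drop 1: J rot0 at col 4 lands with bottom-row=0; cleared 0 line(s) (total 0); column heights now [0 0 0 0 2 1 1], max=2
Drop 2: S rot0 at col 4 lands with bottom-row=2; cleared 0 line(s) (total 0); column heights now [0 0 0 0 3 4 4], max=4
Drop 3: L rot1 at col 0 lands with bottom-row=0; cleared 0 line(s) (total 0); column heights now [3 1 0 0 3 4 4], max=4
Drop 4: Z rot1 at col 2 lands with bottom-row=0; cleared 0 line(s) (total 0); column heights now [3 1 2 3 3 4 4], max=4
Drop 5: T rot1 at col 3 lands with bottom-row=3; cleared 0 line(s) (total 0); column heights now [3 1 2 6 5 4 4], max=6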